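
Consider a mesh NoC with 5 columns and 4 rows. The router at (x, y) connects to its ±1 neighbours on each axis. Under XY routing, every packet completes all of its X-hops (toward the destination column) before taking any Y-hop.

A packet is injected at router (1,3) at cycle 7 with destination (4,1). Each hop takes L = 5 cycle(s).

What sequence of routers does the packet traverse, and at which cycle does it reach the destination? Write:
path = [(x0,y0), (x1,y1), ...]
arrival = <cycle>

path = [(1,3), (2,3), (3,3), (4,3), (4,2), (4,1)]
arrival = 32

  0. router=(1,3) cycle=7 (inject)
  1. router=(2,3) cycle=12 dir=E
  2. router=(3,3) cycle=17 dir=E
  3. router=(4,3) cycle=22 dir=E
  4. router=(4,2) cycle=27 dir=S
  5. router=(4,1) cycle=32 dir=S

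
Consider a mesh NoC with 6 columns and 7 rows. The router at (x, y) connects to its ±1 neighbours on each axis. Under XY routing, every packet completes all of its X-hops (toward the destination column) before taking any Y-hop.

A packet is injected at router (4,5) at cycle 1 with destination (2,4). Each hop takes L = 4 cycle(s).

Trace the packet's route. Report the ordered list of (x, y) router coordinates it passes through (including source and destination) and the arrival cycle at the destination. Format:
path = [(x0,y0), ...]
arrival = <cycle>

path = [(4,5), (3,5), (2,5), (2,4)]
arrival = 13

  0. router=(4,5) cycle=1 (inject)
  1. router=(3,5) cycle=5 dir=W
  2. router=(2,5) cycle=9 dir=W
  3. router=(2,4) cycle=13 dir=S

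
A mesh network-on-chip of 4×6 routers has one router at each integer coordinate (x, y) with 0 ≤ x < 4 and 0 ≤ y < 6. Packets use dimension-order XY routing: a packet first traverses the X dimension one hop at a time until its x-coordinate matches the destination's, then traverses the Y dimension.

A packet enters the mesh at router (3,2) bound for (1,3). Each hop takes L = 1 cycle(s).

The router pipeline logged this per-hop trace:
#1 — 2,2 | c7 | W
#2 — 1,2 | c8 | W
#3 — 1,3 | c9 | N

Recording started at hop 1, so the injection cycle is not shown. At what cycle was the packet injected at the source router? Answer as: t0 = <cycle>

t0 = 6

Hop 1 reached at cycle 7; hop k is at t0 + k·L.
t0 = cyc[1] − L = 7 − 1 = 6.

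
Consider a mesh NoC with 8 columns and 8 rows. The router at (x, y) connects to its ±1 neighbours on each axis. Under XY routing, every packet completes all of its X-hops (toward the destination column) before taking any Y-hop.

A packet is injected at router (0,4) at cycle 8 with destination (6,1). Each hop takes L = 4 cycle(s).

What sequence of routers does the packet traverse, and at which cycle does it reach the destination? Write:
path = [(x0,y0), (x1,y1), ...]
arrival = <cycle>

path = [(0,4), (1,4), (2,4), (3,4), (4,4), (5,4), (6,4), (6,3), (6,2), (6,1)]
arrival = 44

t=8: at (0,4)
t=12: at (1,4) after E
t=16: at (2,4) after E
t=20: at (3,4) after E
t=24: at (4,4) after E
t=28: at (5,4) after E
t=32: at (6,4) after E
t=36: at (6,3) after S
t=40: at (6,2) after S
t=44: at (6,1) after S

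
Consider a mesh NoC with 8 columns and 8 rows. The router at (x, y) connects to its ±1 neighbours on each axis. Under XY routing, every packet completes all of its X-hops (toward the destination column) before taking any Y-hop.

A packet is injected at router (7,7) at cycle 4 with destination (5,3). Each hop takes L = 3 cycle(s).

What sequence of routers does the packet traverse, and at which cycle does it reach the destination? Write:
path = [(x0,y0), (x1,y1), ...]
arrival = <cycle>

#0 — 7,7 | c4
#1 — 6,7 | c7 | W
#2 — 5,7 | c10 | W
#3 — 5,6 | c13 | S
#4 — 5,5 | c16 | S
#5 — 5,4 | c19 | S
#6 — 5,3 | c22 | S

path = [(7,7), (6,7), (5,7), (5,6), (5,5), (5,4), (5,3)]
arrival = 22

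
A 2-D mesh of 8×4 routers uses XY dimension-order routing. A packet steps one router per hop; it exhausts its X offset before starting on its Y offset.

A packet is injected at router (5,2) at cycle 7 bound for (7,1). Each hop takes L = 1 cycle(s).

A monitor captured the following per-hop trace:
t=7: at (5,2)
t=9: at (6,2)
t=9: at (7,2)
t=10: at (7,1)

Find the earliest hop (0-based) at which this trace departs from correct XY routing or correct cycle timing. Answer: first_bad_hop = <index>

first_bad_hop = 1

hop 1: step (+1,+0), +2 cyc — BAD: Δcyc=2≠L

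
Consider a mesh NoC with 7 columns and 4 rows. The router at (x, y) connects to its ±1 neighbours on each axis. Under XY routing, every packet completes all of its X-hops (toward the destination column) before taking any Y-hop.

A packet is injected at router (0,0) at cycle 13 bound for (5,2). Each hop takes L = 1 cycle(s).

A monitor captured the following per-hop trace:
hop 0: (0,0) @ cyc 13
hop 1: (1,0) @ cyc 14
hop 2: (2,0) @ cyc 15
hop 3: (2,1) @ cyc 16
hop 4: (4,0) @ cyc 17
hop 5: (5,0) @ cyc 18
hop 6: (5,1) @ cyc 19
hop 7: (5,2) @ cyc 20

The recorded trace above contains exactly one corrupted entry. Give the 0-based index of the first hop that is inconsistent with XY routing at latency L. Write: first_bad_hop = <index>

first_bad_hop = 3

[1] (+1,+0) / 1c ⇒ ok
[2] (+1,+0) / 1c ⇒ ok
[3] (+0,+1) / 1c ⇒ BAD: Y-move but x=2≠5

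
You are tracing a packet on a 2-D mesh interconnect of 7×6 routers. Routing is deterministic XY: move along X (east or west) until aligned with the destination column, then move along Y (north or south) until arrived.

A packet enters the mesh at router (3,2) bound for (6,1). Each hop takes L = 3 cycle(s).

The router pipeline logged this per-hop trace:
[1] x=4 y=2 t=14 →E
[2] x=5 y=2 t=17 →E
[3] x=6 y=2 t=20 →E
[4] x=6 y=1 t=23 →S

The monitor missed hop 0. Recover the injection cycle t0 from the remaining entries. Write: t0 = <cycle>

t0 = 11

The first recorded entry is hop 1 at cycle 14.
So t0 = 14 − 1·3 = 11.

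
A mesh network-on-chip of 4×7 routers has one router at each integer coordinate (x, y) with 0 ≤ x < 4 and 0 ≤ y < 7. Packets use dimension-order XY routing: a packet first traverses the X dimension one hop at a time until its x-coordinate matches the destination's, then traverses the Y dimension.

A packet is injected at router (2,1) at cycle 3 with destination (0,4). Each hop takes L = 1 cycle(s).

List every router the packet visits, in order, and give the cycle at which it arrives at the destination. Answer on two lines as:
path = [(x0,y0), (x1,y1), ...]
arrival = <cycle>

path = [(2,1), (1,1), (0,1), (0,2), (0,3), (0,4)]
arrival = 8

hop 0: (2,1) @ cyc 3
hop 1: (1,1) @ cyc 4  [W]
hop 2: (0,1) @ cyc 5  [W]
hop 3: (0,2) @ cyc 6  [N]
hop 4: (0,3) @ cyc 7  [N]
hop 5: (0,4) @ cyc 8  [N]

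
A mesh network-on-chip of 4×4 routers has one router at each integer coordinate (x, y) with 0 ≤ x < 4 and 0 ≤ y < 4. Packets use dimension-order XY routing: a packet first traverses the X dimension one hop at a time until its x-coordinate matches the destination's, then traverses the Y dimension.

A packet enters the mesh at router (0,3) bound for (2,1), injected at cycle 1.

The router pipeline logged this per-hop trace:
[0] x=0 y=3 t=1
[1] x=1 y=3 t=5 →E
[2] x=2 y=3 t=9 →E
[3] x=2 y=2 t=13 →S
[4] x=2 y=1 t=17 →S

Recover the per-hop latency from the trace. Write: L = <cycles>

L = 4

cyc[1] − cyc[0] = 5 − 1 = 4.
One hop costs L cycles, so L = 4.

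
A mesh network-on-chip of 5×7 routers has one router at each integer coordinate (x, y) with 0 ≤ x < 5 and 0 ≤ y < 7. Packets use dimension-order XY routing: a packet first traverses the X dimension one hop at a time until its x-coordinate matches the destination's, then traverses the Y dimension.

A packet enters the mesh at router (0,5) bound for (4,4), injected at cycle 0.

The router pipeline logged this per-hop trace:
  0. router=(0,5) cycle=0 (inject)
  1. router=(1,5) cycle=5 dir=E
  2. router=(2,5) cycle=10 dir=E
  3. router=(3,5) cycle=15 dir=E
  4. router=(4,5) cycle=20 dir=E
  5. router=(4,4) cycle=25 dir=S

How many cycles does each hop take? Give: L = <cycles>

From hop 0 (0) to hop 1 (5): +5 cycles.
Each hop adds L, hence L = 5.

L = 5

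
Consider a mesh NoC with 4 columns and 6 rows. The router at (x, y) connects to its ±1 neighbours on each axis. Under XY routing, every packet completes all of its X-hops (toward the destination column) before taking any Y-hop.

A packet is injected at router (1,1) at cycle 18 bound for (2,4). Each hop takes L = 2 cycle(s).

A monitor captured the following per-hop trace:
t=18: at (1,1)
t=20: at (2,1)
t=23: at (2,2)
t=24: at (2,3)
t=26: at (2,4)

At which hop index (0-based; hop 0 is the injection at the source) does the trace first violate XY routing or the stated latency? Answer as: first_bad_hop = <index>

  1: Δx=+1 Δy=+0 Δt=2 [ok]
  2: Δx=+0 Δy=+1 Δt=3 [BAD: Δcyc=3≠L]

first_bad_hop = 2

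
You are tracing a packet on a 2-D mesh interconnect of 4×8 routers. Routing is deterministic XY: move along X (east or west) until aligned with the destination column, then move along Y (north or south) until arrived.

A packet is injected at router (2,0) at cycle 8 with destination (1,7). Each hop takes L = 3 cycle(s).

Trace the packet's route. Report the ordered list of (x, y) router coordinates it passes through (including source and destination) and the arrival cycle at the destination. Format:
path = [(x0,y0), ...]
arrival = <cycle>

path = [(2,0), (1,0), (1,1), (1,2), (1,3), (1,4), (1,5), (1,6), (1,7)]
arrival = 32

t=8: at (2,0)
t=11: at (1,0) after W
t=14: at (1,1) after N
t=17: at (1,2) after N
t=20: at (1,3) after N
t=23: at (1,4) after N
t=26: at (1,5) after N
t=29: at (1,6) after N
t=32: at (1,7) after N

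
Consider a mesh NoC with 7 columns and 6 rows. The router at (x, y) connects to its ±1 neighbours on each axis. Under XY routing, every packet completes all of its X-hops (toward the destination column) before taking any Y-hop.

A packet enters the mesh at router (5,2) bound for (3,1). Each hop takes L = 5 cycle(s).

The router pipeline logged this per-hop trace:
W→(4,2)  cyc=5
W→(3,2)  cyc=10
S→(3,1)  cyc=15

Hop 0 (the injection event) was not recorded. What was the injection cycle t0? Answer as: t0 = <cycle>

The first recorded entry is hop 1 at cycle 5.
Therefore t0 = 5 − L = 0.

t0 = 0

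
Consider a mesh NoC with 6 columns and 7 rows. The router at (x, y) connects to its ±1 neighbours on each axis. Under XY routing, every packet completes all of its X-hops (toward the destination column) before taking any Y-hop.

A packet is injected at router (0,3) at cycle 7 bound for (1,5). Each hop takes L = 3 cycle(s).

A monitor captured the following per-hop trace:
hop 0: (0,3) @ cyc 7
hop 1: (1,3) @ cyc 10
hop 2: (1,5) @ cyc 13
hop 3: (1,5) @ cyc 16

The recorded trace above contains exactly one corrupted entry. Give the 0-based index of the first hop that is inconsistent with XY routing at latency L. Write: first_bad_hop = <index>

first_bad_hop = 2

check 1→ d=(1,0) cyc+3: ok
check 2→ d=(0,2) cyc+3: BAD: non-unit step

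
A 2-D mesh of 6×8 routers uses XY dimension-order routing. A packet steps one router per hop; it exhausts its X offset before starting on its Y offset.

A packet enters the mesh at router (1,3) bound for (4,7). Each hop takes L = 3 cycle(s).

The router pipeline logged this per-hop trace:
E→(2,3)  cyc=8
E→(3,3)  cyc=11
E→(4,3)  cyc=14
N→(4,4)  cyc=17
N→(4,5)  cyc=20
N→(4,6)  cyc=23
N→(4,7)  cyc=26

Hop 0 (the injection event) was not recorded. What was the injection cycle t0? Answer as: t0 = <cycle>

Hop 1 reached at cycle 8; hop k is at t0 + k·L.
Subtract one hop: t0 = 8 − 3 = 5.

t0 = 5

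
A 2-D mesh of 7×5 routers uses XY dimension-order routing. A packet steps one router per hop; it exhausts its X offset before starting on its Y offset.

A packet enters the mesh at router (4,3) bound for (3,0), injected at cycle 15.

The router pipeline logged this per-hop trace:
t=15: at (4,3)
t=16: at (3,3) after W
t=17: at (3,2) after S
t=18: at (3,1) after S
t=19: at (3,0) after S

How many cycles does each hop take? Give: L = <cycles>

cyc[1] − cyc[0] = 16 − 15 = 1.
One hop costs L cycles, so L = 1.

L = 1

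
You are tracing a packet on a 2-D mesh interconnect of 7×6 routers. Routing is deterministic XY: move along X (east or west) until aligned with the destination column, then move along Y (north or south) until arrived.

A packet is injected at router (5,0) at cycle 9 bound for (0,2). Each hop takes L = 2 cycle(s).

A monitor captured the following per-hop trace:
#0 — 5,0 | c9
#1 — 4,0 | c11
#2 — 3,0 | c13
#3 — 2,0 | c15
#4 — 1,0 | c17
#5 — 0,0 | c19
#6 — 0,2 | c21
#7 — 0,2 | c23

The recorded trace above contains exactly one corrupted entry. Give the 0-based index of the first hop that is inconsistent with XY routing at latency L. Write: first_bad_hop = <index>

first_bad_hop = 6

check 1→ d=(-1,0) cyc+2: ok
check 2→ d=(-1,0) cyc+2: ok
check 3→ d=(-1,0) cyc+2: ok
check 4→ d=(-1,0) cyc+2: ok
check 5→ d=(-1,0) cyc+2: ok
check 6→ d=(0,2) cyc+2: BAD: non-unit step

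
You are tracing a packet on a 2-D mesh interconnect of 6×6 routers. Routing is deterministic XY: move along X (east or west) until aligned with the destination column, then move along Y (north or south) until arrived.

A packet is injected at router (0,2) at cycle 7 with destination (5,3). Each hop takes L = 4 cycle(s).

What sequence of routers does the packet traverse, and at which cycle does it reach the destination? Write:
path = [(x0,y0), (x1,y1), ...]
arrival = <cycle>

path = [(0,2), (1,2), (2,2), (3,2), (4,2), (5,2), (5,3)]
arrival = 31

[0] x=0 y=2 t=7
[1] x=1 y=2 t=11 →E
[2] x=2 y=2 t=15 →E
[3] x=3 y=2 t=19 →E
[4] x=4 y=2 t=23 →E
[5] x=5 y=2 t=27 →E
[6] x=5 y=3 t=31 →N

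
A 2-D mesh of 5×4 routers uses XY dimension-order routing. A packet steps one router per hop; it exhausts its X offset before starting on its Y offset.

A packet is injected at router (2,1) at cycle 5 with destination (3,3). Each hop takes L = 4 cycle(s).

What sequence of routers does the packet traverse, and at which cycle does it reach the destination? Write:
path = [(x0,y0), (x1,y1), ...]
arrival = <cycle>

path = [(2,1), (3,1), (3,2), (3,3)]
arrival = 17

hop 0: (2,1) @ cyc 5
hop 1: (3,1) @ cyc 9  [E]
hop 2: (3,2) @ cyc 13  [N]
hop 3: (3,3) @ cyc 17  [N]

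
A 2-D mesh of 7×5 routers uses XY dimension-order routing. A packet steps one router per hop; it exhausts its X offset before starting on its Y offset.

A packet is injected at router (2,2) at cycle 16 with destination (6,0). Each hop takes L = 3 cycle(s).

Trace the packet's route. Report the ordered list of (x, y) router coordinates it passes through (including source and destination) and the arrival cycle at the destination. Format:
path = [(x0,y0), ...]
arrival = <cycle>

path = [(2,2), (3,2), (4,2), (5,2), (6,2), (6,1), (6,0)]
arrival = 34

hop 0: (2,2) @ cyc 16
hop 1: (3,2) @ cyc 19  [E]
hop 2: (4,2) @ cyc 22  [E]
hop 3: (5,2) @ cyc 25  [E]
hop 4: (6,2) @ cyc 28  [E]
hop 5: (6,1) @ cyc 31  [S]
hop 6: (6,0) @ cyc 34  [S]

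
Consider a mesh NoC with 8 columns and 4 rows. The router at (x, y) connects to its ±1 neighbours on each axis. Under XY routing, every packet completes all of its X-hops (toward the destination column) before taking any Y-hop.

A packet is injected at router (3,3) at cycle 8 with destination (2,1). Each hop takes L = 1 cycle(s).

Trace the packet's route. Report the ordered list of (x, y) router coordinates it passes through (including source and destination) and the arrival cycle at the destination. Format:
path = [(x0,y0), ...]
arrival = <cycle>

path = [(3,3), (2,3), (2,2), (2,1)]
arrival = 11

hop 0: (3,3) @ cyc 8
hop 1: (2,3) @ cyc 9  [W]
hop 2: (2,2) @ cyc 10  [S]
hop 3: (2,1) @ cyc 11  [S]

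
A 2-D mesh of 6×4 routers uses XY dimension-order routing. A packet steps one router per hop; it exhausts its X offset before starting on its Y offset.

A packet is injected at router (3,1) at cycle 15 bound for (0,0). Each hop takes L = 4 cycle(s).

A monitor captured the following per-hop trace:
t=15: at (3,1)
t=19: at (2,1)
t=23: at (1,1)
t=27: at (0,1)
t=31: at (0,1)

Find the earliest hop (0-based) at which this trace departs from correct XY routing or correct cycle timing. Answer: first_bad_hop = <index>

check 1→ d=(-1,0) cyc+4: ok
check 2→ d=(-1,0) cyc+4: ok
check 3→ d=(-1,0) cyc+4: ok
check 4→ d=(0,0) cyc+4: BAD: non-unit step

first_bad_hop = 4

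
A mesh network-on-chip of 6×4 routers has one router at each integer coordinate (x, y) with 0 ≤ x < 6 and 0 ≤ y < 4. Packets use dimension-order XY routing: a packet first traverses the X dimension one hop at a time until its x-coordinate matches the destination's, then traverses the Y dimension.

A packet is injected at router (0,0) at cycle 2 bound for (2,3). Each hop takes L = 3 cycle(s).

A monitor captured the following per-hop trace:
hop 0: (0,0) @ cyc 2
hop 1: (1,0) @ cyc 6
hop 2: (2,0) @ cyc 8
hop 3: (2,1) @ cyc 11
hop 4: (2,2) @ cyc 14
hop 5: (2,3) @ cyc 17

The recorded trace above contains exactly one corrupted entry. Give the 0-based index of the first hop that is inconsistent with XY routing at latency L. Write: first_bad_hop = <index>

check 1→ d=(1,0) cyc+4: BAD: Δcyc=4≠L

first_bad_hop = 1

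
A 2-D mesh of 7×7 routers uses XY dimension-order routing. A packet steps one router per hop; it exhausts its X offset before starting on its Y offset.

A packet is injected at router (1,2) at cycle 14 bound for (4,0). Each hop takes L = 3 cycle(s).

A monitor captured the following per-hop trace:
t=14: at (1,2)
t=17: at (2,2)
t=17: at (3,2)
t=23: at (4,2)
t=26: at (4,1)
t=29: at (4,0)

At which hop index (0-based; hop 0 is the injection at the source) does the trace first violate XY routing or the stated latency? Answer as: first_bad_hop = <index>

first_bad_hop = 2

check 1→ d=(1,0) cyc+3: ok
check 2→ d=(1,0) cyc+0: BAD: Δcyc=0≠L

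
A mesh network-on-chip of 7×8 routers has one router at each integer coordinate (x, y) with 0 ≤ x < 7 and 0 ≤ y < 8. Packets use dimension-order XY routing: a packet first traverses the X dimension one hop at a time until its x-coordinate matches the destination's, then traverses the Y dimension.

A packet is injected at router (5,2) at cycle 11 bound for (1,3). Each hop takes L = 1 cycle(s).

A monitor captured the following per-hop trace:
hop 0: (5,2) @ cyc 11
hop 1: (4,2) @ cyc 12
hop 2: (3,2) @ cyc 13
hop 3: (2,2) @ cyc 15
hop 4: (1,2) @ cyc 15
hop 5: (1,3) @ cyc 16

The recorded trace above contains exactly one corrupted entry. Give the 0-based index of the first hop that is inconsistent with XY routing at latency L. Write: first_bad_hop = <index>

  1: Δx=-1 Δy=+0 Δt=1 [ok]
  2: Δx=-1 Δy=+0 Δt=1 [ok]
  3: Δx=-1 Δy=+0 Δt=2 [BAD: Δcyc=2≠L]

first_bad_hop = 3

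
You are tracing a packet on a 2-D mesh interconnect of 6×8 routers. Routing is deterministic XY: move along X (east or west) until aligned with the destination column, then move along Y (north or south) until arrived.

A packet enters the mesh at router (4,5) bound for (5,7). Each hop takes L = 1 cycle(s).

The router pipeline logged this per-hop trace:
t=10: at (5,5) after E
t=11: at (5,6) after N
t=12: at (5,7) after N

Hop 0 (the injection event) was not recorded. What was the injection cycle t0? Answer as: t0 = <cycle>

At hop 1 the cycle is 10; in general cyc_k = t0 + kL.
Subtract one hop: t0 = 10 − 1 = 9.

t0 = 9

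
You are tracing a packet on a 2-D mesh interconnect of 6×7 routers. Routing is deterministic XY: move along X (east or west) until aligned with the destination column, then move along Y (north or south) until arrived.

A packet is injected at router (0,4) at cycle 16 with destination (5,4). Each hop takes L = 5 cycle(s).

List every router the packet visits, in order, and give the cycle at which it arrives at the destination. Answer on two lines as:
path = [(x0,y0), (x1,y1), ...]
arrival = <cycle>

path = [(0,4), (1,4), (2,4), (3,4), (4,4), (5,4)]
arrival = 41

t=16: at (0,4)
t=21: at (1,4) after E
t=26: at (2,4) after E
t=31: at (3,4) after E
t=36: at (4,4) after E
t=41: at (5,4) after E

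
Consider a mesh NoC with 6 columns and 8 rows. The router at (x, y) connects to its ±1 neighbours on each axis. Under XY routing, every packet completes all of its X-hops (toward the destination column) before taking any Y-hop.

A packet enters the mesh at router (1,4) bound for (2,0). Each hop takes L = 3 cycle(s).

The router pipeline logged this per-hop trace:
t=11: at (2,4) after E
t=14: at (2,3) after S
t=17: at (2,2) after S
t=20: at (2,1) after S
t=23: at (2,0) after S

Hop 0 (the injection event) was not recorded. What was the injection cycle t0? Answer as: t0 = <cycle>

t0 = 8

cyc[1] = 11 and cyc[k] = t0 + k·L for every k.
Therefore t0 = 11 − L = 8.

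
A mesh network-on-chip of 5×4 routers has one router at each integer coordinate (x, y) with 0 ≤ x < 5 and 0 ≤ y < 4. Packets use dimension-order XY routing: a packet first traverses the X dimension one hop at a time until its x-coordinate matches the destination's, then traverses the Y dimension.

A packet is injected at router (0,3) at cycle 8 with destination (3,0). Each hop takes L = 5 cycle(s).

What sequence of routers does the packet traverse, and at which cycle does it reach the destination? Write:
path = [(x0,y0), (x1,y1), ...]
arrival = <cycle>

path = [(0,3), (1,3), (2,3), (3,3), (3,2), (3,1), (3,0)]
arrival = 38

t=8: at (0,3)
t=13: at (1,3) after E
t=18: at (2,3) after E
t=23: at (3,3) after E
t=28: at (3,2) after S
t=33: at (3,1) after S
t=38: at (3,0) after S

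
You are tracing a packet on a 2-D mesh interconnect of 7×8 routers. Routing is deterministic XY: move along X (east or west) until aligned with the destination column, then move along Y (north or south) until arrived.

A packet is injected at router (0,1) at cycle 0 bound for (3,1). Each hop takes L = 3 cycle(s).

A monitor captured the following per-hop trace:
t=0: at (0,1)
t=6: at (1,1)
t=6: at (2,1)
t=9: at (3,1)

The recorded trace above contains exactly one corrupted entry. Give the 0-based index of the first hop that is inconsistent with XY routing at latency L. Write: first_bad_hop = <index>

hop 1: step (+1,+0), +6 cyc — BAD: Δcyc=6≠L

first_bad_hop = 1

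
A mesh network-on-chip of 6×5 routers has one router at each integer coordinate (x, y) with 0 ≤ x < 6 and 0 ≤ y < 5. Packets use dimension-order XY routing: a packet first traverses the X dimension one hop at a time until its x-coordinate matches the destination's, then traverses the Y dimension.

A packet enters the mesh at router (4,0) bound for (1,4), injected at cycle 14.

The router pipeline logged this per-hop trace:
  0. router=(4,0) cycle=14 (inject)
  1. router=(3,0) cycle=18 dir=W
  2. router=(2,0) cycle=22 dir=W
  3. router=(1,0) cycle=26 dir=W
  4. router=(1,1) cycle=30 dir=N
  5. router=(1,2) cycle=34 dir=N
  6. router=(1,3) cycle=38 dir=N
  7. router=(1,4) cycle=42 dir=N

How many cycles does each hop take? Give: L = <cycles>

Δcyc across hop 0→1: 18 − 14 = 4.
That increment is L by definition: L = 4.

L = 4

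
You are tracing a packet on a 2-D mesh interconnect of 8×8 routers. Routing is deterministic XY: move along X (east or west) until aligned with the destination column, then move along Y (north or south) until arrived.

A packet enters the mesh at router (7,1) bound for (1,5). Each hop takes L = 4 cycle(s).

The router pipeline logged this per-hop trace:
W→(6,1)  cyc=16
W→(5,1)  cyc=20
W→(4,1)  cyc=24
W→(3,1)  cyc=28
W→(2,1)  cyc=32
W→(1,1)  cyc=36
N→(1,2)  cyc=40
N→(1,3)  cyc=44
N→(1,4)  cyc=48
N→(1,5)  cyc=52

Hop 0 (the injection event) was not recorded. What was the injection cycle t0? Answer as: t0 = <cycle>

t0 = 12

Hop 1 reached at cycle 16; hop k is at t0 + k·L.
Subtract one hop: t0 = 16 − 4 = 12.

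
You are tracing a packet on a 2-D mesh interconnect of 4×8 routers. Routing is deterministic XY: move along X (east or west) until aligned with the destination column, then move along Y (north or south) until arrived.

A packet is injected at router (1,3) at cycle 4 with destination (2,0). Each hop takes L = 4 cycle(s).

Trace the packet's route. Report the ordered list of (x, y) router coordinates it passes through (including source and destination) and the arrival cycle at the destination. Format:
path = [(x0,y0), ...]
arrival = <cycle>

path = [(1,3), (2,3), (2,2), (2,1), (2,0)]
arrival = 20

[0] x=1 y=3 t=4
[1] x=2 y=3 t=8 →E
[2] x=2 y=2 t=12 →S
[3] x=2 y=1 t=16 →S
[4] x=2 y=0 t=20 →S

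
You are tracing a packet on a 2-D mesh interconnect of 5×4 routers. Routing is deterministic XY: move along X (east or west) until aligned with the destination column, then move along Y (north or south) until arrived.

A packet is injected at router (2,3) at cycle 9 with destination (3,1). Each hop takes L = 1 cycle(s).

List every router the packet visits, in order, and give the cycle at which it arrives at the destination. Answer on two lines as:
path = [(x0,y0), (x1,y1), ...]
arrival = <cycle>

src (2,3)  cyc=9
E→(3,3)  cyc=10
S→(3,2)  cyc=11
S→(3,1)  cyc=12

path = [(2,3), (3,3), (3,2), (3,1)]
arrival = 12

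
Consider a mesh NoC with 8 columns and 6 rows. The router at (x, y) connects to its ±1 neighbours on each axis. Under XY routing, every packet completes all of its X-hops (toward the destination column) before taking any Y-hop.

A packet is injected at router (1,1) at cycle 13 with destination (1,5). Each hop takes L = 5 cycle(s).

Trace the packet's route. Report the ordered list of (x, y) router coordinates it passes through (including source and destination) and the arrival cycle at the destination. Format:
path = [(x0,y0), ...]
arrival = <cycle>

#0 — 1,1 | c13
#1 — 1,2 | c18 | N
#2 — 1,3 | c23 | N
#3 — 1,4 | c28 | N
#4 — 1,5 | c33 | N

path = [(1,1), (1,2), (1,3), (1,4), (1,5)]
arrival = 33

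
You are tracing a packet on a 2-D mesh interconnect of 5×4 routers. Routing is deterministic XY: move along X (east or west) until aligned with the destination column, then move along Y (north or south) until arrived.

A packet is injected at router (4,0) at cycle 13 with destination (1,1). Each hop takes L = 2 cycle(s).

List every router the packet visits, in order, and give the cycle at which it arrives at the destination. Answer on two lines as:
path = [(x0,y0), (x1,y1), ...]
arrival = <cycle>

path = [(4,0), (3,0), (2,0), (1,0), (1,1)]
arrival = 21

[0] x=4 y=0 t=13
[1] x=3 y=0 t=15 →W
[2] x=2 y=0 t=17 →W
[3] x=1 y=0 t=19 →W
[4] x=1 y=1 t=21 →N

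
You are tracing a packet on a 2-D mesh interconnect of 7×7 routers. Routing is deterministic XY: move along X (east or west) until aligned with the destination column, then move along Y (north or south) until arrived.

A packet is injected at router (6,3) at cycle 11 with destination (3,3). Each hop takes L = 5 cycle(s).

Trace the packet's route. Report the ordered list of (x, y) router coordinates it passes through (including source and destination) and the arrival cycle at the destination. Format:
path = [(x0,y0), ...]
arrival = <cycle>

path = [(6,3), (5,3), (4,3), (3,3)]
arrival = 26

  0. router=(6,3) cycle=11 (inject)
  1. router=(5,3) cycle=16 dir=W
  2. router=(4,3) cycle=21 dir=W
  3. router=(3,3) cycle=26 dir=W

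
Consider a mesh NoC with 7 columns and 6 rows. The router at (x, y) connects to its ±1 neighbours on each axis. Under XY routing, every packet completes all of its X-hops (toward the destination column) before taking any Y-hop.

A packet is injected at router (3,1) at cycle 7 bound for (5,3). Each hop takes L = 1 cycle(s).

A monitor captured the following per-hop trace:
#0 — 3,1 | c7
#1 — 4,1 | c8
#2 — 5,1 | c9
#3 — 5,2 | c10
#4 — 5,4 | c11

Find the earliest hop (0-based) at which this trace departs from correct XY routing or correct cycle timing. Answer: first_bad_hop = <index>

[1] (+1,+0) / 1c ⇒ ok
[2] (+1,+0) / 1c ⇒ ok
[3] (+0,+1) / 1c ⇒ ok
[4] (+0,+2) / 1c ⇒ BAD: non-unit step

first_bad_hop = 4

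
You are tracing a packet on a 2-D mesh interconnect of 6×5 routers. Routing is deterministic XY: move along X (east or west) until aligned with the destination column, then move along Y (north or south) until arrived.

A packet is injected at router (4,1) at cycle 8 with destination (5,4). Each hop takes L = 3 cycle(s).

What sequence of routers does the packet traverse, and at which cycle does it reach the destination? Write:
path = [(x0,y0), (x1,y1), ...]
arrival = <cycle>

t=8: at (4,1)
t=11: at (5,1) after E
t=14: at (5,2) after N
t=17: at (5,3) after N
t=20: at (5,4) after N

path = [(4,1), (5,1), (5,2), (5,3), (5,4)]
arrival = 20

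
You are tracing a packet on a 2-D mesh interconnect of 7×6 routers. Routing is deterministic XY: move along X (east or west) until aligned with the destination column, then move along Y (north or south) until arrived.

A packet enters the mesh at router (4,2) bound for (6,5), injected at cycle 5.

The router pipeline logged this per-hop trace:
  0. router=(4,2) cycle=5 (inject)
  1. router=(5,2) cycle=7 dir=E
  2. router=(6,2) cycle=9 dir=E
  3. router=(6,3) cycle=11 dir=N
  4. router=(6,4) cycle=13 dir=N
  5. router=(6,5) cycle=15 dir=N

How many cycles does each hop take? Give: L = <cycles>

L = 2

cyc[1] − cyc[0] = 7 − 5 = 2.
That increment is L by definition: L = 2.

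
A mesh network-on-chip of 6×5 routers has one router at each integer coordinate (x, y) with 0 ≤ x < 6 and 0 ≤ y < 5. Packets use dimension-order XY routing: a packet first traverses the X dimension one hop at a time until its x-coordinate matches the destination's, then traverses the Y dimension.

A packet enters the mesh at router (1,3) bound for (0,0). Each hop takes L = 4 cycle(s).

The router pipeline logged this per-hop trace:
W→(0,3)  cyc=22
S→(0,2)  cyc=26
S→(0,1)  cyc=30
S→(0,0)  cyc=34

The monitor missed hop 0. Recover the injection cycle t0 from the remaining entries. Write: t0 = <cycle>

cyc[1] = 22 and cyc[k] = t0 + k·L for every k.
So t0 = 22 − 1·4 = 18.

t0 = 18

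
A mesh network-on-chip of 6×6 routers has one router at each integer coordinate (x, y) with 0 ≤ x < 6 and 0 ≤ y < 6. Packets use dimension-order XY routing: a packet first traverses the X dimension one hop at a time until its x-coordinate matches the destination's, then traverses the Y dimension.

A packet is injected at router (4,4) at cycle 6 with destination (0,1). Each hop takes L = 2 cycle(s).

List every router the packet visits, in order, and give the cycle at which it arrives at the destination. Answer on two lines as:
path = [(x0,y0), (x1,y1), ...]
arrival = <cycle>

src (4,4)  cyc=6
W→(3,4)  cyc=8
W→(2,4)  cyc=10
W→(1,4)  cyc=12
W→(0,4)  cyc=14
S→(0,3)  cyc=16
S→(0,2)  cyc=18
S→(0,1)  cyc=20

path = [(4,4), (3,4), (2,4), (1,4), (0,4), (0,3), (0,2), (0,1)]
arrival = 20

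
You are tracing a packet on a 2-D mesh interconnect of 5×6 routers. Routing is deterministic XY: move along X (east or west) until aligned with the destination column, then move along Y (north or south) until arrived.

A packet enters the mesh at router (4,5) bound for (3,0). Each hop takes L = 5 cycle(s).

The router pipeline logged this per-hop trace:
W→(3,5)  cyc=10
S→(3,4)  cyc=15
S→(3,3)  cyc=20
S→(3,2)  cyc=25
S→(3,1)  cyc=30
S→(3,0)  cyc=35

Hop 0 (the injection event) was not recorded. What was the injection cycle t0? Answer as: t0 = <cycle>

Hop 1 reached at cycle 10; hop k is at t0 + k·L.
Subtract one hop: t0 = 10 − 5 = 5.

t0 = 5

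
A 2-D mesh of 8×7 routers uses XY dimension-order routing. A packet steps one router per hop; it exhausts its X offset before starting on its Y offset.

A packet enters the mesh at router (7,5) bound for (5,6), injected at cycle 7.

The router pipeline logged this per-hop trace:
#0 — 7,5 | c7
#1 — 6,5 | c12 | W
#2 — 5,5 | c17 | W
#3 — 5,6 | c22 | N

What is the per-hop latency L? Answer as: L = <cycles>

From hop 0 (7) to hop 1 (12): +5 cycles.
That increment is L by definition: L = 5.

L = 5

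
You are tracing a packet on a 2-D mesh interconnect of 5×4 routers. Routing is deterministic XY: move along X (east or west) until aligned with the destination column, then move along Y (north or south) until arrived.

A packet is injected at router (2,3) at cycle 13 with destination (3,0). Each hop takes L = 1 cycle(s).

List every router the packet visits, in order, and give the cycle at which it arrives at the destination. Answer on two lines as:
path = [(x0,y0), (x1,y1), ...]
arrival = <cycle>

hop 0: (2,3) @ cyc 13
hop 1: (3,3) @ cyc 14  [E]
hop 2: (3,2) @ cyc 15  [S]
hop 3: (3,1) @ cyc 16  [S]
hop 4: (3,0) @ cyc 17  [S]

path = [(2,3), (3,3), (3,2), (3,1), (3,0)]
arrival = 17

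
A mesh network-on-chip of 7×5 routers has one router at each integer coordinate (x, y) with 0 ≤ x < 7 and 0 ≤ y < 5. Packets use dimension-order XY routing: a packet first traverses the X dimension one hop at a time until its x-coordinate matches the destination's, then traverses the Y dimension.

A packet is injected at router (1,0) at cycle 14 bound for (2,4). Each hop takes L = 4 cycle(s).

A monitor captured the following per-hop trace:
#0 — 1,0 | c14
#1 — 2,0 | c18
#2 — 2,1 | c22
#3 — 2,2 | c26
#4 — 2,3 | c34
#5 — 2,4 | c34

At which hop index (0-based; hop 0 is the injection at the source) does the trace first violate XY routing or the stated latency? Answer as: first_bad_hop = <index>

hop 1: step (+1,+0), +4 cyc — ok
hop 2: step (+0,+1), +4 cyc — ok
hop 3: step (+0,+1), +4 cyc — ok
hop 4: step (+0,+1), +8 cyc — BAD: Δcyc=8≠L

first_bad_hop = 4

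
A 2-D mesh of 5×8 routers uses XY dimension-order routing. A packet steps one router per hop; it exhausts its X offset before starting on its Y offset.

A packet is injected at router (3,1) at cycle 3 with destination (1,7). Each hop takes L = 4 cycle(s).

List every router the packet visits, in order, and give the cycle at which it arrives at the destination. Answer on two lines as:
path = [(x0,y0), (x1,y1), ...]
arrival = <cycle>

hop 0: (3,1) @ cyc 3
hop 1: (2,1) @ cyc 7  [W]
hop 2: (1,1) @ cyc 11  [W]
hop 3: (1,2) @ cyc 15  [N]
hop 4: (1,3) @ cyc 19  [N]
hop 5: (1,4) @ cyc 23  [N]
hop 6: (1,5) @ cyc 27  [N]
hop 7: (1,6) @ cyc 31  [N]
hop 8: (1,7) @ cyc 35  [N]

path = [(3,1), (2,1), (1,1), (1,2), (1,3), (1,4), (1,5), (1,6), (1,7)]
arrival = 35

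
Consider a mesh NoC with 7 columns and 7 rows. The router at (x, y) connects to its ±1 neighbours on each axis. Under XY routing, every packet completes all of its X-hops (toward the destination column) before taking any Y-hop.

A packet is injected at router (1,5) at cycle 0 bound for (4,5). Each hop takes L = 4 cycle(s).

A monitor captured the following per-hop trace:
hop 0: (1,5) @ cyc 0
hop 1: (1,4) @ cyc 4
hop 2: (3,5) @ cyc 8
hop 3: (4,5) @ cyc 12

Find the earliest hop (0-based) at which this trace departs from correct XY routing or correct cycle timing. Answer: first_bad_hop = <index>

first_bad_hop = 1

hop 1: step (+0,-1), +4 cyc — BAD: Y-move but x=1≠4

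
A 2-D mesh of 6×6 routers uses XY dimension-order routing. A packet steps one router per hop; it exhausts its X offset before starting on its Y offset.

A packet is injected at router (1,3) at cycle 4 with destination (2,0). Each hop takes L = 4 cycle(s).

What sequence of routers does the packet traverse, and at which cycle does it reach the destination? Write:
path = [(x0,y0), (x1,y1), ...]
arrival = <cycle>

path = [(1,3), (2,3), (2,2), (2,1), (2,0)]
arrival = 20

src (1,3)  cyc=4
E→(2,3)  cyc=8
S→(2,2)  cyc=12
S→(2,1)  cyc=16
S→(2,0)  cyc=20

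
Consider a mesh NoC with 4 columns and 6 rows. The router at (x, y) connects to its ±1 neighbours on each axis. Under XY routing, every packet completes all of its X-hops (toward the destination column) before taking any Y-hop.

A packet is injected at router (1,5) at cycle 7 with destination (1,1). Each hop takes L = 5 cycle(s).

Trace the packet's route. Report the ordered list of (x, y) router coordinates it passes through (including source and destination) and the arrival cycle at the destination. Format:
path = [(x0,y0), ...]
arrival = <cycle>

hop 0: (1,5) @ cyc 7
hop 1: (1,4) @ cyc 12  [S]
hop 2: (1,3) @ cyc 17  [S]
hop 3: (1,2) @ cyc 22  [S]
hop 4: (1,1) @ cyc 27  [S]

path = [(1,5), (1,4), (1,3), (1,2), (1,1)]
arrival = 27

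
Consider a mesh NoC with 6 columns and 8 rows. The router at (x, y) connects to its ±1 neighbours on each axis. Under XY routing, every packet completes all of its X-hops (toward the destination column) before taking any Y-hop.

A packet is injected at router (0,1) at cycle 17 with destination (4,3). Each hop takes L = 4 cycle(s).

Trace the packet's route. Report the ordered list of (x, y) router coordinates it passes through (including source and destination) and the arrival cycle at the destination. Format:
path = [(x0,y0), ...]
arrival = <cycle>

#0 — 0,1 | c17
#1 — 1,1 | c21 | E
#2 — 2,1 | c25 | E
#3 — 3,1 | c29 | E
#4 — 4,1 | c33 | E
#5 — 4,2 | c37 | N
#6 — 4,3 | c41 | N

path = [(0,1), (1,1), (2,1), (3,1), (4,1), (4,2), (4,3)]
arrival = 41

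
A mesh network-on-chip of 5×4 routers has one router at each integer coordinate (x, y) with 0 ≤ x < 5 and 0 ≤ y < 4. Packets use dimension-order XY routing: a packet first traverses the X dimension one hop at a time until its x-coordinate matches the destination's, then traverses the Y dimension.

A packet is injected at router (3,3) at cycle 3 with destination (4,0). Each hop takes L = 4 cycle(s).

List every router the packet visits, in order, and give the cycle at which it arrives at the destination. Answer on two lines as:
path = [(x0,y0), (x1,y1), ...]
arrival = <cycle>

path = [(3,3), (4,3), (4,2), (4,1), (4,0)]
arrival = 19

src (3,3)  cyc=3
E→(4,3)  cyc=7
S→(4,2)  cyc=11
S→(4,1)  cyc=15
S→(4,0)  cyc=19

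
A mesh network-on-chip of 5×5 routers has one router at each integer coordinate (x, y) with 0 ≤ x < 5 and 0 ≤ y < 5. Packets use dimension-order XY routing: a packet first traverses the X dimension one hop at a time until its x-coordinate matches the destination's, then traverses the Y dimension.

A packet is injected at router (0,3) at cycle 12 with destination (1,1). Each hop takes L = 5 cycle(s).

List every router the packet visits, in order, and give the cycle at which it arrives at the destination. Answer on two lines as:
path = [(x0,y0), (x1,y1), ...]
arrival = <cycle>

path = [(0,3), (1,3), (1,2), (1,1)]
arrival = 27

  0. router=(0,3) cycle=12 (inject)
  1. router=(1,3) cycle=17 dir=E
  2. router=(1,2) cycle=22 dir=S
  3. router=(1,1) cycle=27 dir=S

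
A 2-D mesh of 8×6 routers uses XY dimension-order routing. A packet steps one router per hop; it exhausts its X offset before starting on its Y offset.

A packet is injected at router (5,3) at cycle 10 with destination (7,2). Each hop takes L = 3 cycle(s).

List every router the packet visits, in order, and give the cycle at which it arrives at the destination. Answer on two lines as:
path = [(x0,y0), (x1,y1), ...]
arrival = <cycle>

#0 — 5,3 | c10
#1 — 6,3 | c13 | E
#2 — 7,3 | c16 | E
#3 — 7,2 | c19 | S

path = [(5,3), (6,3), (7,3), (7,2)]
arrival = 19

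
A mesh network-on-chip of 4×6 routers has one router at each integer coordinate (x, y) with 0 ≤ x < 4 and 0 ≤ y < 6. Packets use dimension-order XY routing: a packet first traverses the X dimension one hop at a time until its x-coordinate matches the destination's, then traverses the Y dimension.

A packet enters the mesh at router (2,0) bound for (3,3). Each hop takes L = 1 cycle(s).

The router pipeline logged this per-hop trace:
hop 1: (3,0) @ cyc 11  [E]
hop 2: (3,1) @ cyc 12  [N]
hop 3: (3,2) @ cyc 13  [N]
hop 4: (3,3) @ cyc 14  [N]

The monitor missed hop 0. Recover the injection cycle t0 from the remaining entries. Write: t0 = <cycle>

cyc[1] = 11 and cyc[k] = t0 + k·L for every k.
Subtract one hop: t0 = 11 − 1 = 10.

t0 = 10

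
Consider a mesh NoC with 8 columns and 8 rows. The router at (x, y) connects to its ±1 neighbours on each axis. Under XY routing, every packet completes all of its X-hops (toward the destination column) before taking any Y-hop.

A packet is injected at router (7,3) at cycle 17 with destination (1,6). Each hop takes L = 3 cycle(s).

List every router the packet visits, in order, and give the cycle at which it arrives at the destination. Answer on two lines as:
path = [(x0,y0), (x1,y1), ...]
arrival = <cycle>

path = [(7,3), (6,3), (5,3), (4,3), (3,3), (2,3), (1,3), (1,4), (1,5), (1,6)]
arrival = 44

hop 0: (7,3) @ cyc 17
hop 1: (6,3) @ cyc 20  [W]
hop 2: (5,3) @ cyc 23  [W]
hop 3: (4,3) @ cyc 26  [W]
hop 4: (3,3) @ cyc 29  [W]
hop 5: (2,3) @ cyc 32  [W]
hop 6: (1,3) @ cyc 35  [W]
hop 7: (1,4) @ cyc 38  [N]
hop 8: (1,5) @ cyc 41  [N]
hop 9: (1,6) @ cyc 44  [N]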